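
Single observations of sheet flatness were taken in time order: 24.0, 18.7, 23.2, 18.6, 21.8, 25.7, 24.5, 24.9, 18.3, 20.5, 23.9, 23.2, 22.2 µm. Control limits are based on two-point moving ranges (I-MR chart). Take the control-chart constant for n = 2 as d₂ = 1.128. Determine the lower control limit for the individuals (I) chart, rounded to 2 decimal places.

14.07

X̄ = (24.0 + 18.7 + 23.2 + 18.6 + 21.8 + 25.7 + 24.5 + 24.9 + 18.3 + 20.5 + 23.9 + 23.2 + 22.2) / 13 = 22.2692
Moving ranges: 5.3, 4.5, 4.6, 3.2, 3.9, 1.2, 0.4, 6.6, 2.2, 3.4, 0.7, 1.0; M̄R̄ = 37.0000 / 12 = 3.0833
LCL = X̄ − 3·M̄R̄/d₂ = 22.2692 − 3 × 3.0833 / 1.128 = 14.0689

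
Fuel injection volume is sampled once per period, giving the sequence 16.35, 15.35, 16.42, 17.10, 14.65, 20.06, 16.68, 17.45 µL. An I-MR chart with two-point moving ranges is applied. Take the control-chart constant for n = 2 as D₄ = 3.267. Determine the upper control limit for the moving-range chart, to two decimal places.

6.89

Moving ranges: 1.00, 1.07, 0.68, 2.45, 5.41, 3.38, 0.77; M̄R̄ = 14.7600 / 7 = 2.1086
UCL_MR = D₄·M̄R̄ = 3.267 × 2.1086 = 6.8887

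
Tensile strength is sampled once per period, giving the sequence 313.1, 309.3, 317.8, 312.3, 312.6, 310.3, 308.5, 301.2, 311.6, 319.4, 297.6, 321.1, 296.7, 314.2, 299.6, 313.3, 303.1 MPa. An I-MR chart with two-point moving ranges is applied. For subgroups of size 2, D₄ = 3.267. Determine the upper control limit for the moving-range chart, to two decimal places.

Moving ranges: 3.8, 8.5, 5.5, 0.3, 2.3, 1.8, 7.3, 10.4, 7.8, 21.8, 23.5, 24.4, 17.5, 14.6, 13.7, 10.2; M̄R̄ = 173.4000 / 16 = 10.8375
UCL_MR = D₄·M̄R̄ = 3.267 × 10.8375 = 35.4061

35.41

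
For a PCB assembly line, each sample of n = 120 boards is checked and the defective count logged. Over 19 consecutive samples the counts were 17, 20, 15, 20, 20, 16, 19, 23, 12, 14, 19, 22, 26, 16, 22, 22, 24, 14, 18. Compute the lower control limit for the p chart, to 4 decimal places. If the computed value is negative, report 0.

0.0577

p̄ = Σdᵢ / (k·n) = 359 / (19 × 120) = 0.15746
LCL = p̄ − 3·√(p̄(1−p̄)/n) = 0.15746 − 3 × 0.03325 = 0.05771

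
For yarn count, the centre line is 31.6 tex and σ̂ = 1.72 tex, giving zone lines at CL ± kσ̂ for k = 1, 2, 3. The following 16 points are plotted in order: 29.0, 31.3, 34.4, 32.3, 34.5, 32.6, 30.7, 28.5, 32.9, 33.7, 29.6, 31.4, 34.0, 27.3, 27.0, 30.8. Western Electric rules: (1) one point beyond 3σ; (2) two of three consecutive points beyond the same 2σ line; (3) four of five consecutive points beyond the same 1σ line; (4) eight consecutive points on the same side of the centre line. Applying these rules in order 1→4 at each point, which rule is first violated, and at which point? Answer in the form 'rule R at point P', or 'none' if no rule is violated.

Zone of each point (C = within 1σ̂, B = 1σ̂–2σ̂, A = 2σ̂–3σ̂, * = beyond 3σ̂; sign = side of CL): 1:-B, 2:-C, 3:+B, 4:+C, 5:+B, 6:+C, 7:-C, 8:-B, 9:+C, 10:+B, 11:-B, 12:-C, 13:+B, 14:-A, 15:-A, 16:-C
Rule 2 (two of three consecutive points beyond the same 2σ limit) is satisfied at point 15.

rule 2 at point 15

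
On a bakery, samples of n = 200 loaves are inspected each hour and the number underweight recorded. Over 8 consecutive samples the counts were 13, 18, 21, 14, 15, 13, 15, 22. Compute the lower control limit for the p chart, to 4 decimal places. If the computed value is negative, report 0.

p̄ = Σdᵢ / (k·n) = 131 / (8 × 200) = 0.08188
LCL = p̄ − 3·√(p̄(1−p̄)/n) = 0.08188 − 3 × 0.01939 = 0.02371

0.0237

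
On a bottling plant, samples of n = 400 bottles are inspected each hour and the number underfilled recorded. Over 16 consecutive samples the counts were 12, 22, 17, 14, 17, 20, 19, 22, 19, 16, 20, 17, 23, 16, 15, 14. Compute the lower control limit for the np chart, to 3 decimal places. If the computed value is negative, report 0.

5.353

p̄ = Σdᵢ / (k·n) = 283 / (16 × 400) = 0.04422
LCL = np̄ − 3·√(np̄(1−p̄)) = 17.6875 − 3 × 4.1116 = 5.3527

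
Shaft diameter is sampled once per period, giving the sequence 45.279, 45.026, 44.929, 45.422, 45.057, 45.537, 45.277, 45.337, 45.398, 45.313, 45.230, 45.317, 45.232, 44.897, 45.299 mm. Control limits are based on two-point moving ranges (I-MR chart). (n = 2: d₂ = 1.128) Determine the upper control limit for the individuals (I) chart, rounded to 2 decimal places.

X̄ = (45.279 + 45.026 + 44.929 + 45.422 + 45.057 + 45.537 + 45.277 + 45.337 + 45.398 + 45.313 + 45.230 + 45.317 + 45.232 + 44.897 + 45.299) / 15 = 45.2367
Moving ranges: 0.253, 0.097, 0.493, 0.365, 0.480, 0.260, 0.060, 0.061, 0.085, 0.083, 0.087, 0.085, 0.335, 0.402; M̄R̄ = 3.1460 / 14 = 0.2247
UCL = X̄ + 3·M̄R̄/d₂ = 45.2367 + 3 × 0.2247 / 1.128 = 45.8343

45.83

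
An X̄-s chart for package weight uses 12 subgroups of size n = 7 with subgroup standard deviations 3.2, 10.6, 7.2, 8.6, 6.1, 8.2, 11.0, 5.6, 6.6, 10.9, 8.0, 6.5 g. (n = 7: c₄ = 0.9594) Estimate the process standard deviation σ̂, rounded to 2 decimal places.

s̄ = (3.2 + 10.6 + 7.2 + 8.6 + 6.1 + 8.2 + 11.0 + 5.6 + 6.6 + 10.9 + 8.0 + 6.5) / 12 = 7.7083
σ̂ = s̄ / c₄ = 7.7083 / 0.9594 = 8.0345

8.03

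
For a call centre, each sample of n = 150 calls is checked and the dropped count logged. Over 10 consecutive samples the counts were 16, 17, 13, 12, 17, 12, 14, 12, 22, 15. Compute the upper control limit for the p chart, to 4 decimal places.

0.1735

p̄ = Σdᵢ / (k·n) = 150 / (10 × 150) = 0.10000
UCL = p̄ + 3·√(p̄(1−p̄)/n) = 0.10000 + 3 × √(0.10000×0.90000/150) = 0.10000 + 3 × 0.02449 = 0.17348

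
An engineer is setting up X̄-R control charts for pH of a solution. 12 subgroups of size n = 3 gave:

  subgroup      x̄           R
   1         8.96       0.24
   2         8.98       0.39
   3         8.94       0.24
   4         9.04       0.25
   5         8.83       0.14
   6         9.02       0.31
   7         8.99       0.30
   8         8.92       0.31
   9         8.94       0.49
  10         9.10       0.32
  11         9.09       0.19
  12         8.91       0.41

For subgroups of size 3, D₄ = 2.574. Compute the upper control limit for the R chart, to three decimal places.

0.770

R̄ = (0.24 + 0.39 + 0.24 + 0.25 + 0.14 + 0.31 + 0.30 + 0.31 + 0.49 + 0.32 + 0.19 + 0.41) / 12 = 3.5900 / 12 = 0.2992
UCL_R = D₄·R̄ = 2.574 × 0.2992 = 0.7701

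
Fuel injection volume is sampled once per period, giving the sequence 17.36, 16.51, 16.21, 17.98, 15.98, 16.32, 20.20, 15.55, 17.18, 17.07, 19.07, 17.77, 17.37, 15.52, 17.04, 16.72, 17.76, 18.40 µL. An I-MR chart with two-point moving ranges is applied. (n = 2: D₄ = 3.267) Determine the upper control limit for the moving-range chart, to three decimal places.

4.728

Moving ranges: 0.85, 0.30, 1.77, 2.00, 0.34, 3.88, 4.65, 1.63, 0.11, 2.00, 1.30, 0.40, 1.85, 1.52, 0.32, 1.04, 0.64; M̄R̄ = 24.6000 / 17 = 1.4471
UCL_MR = D₄·M̄R̄ = 3.267 × 1.4471 = 4.7275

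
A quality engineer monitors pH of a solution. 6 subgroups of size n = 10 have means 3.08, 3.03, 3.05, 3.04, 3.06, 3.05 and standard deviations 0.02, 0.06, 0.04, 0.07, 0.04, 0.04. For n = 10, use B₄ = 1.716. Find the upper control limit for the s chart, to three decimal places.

0.077

s̄ = (0.02 + 0.06 + 0.04 + 0.07 + 0.04 + 0.04) / 6 = 0.0450
UCL_s = B₄·s̄ = 1.716 × 0.0450 = 0.0772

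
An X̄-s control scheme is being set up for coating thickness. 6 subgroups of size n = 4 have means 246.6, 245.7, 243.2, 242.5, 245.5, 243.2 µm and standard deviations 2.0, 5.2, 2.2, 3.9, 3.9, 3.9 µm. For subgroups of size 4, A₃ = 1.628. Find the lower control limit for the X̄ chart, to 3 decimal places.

238.725

X̄̄ = (246.6 + 245.7 + 243.2 + 242.5 + 245.5 + 243.2) / 6 = 244.4500
s̄ = (2.0 + 5.2 + 2.2 + 3.9 + 3.9 + 3.9) / 6 = 3.5167
LCL = X̄̄ − A₃·s̄ = 244.4500 − 1.628 × 3.5167 = 238.7249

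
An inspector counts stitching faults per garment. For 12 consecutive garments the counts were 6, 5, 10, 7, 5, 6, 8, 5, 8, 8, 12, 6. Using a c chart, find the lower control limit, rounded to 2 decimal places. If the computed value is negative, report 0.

0.00

c̄ = (6 + 5 + 10 + 7 + 5 + 6 + 8 + 5 + 8 + 8 + 12 + 6) / 12 = 86 / 12 = 7.1667
LCL = c̄ − 3√c̄ = 7.1667 − 3 × 2.6771 = -0.8645 → 0 (cannot be negative)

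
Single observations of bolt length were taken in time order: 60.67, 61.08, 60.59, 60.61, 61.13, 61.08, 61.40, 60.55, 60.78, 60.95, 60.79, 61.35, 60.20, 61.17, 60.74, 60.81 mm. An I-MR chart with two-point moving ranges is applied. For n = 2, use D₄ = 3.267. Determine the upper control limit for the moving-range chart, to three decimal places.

1.394

Moving ranges: 0.41, 0.49, 0.02, 0.52, 0.05, 0.32, 0.85, 0.23, 0.17, 0.16, 0.56, 1.15, 0.97, 0.43, 0.07; M̄R̄ = 6.4000 / 15 = 0.4267
UCL_MR = D₄·M̄R̄ = 3.267 × 0.4267 = 1.3939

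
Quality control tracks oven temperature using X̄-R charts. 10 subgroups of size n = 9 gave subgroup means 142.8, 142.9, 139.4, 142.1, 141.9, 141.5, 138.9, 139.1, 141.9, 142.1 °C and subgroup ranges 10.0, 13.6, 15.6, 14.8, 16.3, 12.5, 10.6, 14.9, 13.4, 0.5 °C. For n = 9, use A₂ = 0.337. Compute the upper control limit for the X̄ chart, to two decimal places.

145.38

X̄̄ = (142.8 + 142.9 + 139.4 + 142.1 + 141.9 + 141.5 + 138.9 + 139.1 + 141.9 + 142.1) / 10 = 1412.6000 / 10 = 141.2600
R̄ = (10.0 + 13.6 + 15.6 + 14.8 + 16.3 + 12.5 + 10.6 + 14.9 + 13.4 + 0.5) / 10 = 122.2000 / 10 = 12.2200
UCL = X̄̄ + A₂·R̄ = 141.2600 + 0.337 × 12.2200 = 145.3781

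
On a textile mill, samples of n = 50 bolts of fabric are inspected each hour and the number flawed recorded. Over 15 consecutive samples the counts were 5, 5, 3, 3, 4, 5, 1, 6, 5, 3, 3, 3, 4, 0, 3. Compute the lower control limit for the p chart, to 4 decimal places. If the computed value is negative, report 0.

0.0000

p̄ = Σdᵢ / (k·n) = 53 / (15 × 50) = 0.07067
LCL = p̄ − 3·√(p̄(1−p̄)/n) = 0.07067 − 3 × 0.03624 = -0.03806 → 0 (negative, so LCL = 0)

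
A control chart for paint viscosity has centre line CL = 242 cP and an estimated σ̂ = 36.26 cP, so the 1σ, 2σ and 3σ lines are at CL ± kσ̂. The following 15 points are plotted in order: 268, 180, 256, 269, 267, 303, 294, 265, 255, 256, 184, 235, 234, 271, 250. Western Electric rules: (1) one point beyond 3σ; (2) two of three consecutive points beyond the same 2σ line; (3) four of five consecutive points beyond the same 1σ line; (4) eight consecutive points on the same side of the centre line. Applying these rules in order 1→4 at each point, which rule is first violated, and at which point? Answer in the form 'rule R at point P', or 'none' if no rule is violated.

rule 4 at point 10

Zone of each point (C = within 1σ̂, B = 1σ̂–2σ̂, A = 2σ̂–3σ̂, * = beyond 3σ̂; sign = side of CL): 1:+C, 2:-B, 3:+C, 4:+C, 5:+C, 6:+B, 7:+B, 8:+C, 9:+C, 10:+C, 11:-B, 12:-C, 13:-C, 14:+C, 15:+C
Rule 4 (eight consecutive points on the same side of the centre line) is satisfied at point 10.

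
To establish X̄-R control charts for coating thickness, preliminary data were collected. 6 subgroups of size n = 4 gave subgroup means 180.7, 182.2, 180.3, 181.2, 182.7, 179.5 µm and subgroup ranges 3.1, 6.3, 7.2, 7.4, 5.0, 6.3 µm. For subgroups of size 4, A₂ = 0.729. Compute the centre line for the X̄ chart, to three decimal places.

X̄̄ = (180.7 + 182.2 + 180.3 + 181.2 + 182.7 + 179.5) / 6 = 1086.6000 / 6 = 181.1000
CL = X̄̄ = 181.1000

181.100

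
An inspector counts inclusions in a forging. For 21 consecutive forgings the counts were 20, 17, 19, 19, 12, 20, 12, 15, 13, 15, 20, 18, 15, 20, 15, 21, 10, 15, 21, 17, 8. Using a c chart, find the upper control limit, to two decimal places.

28.39

c̄ = (20 + 17 + 19 + 19 + 12 + 20 + 12 + 15 + 13 + 15 + 20 + 18 + 15 + 20 + 15 + 21 + 10 + 15 + 21 + 17 + 8) / 21 = 342 / 21 = 16.2857
UCL = c̄ + 3√c̄ = 16.2857 + 3 × √16.2857 = 16.2857 + 3 × 4.0356 = 28.3924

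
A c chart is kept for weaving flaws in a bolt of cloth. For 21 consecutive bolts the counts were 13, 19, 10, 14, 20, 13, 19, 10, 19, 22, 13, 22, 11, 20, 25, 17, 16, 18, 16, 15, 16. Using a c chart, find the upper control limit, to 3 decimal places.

28.784

c̄ = (13 + 19 + 10 + 14 + 20 + 13 + 19 + 10 + 19 + 22 + 13 + 22 + 11 + 20 + 25 + 17 + 16 + 18 + 16 + 15 + 16) / 21 = 348 / 21 = 16.5714
UCL = c̄ + 3√c̄ = 16.5714 + 3 × √16.5714 = 16.5714 + 3 × 4.0708 = 28.7838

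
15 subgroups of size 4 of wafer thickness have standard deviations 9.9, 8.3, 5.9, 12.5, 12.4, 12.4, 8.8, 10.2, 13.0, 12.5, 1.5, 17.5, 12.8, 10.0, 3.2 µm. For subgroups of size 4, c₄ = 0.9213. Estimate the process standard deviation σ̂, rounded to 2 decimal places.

s̄ = (9.9 + 8.3 + 5.9 + 12.5 + 12.4 + 12.4 + 8.8 + 10.2 + 13.0 + 12.5 + 1.5 + 17.5 + 12.8 + 10.0 + 3.2) / 15 = 10.0600
σ̂ = s̄ / c₄ = 10.0600 / 0.9213 = 10.9194

10.92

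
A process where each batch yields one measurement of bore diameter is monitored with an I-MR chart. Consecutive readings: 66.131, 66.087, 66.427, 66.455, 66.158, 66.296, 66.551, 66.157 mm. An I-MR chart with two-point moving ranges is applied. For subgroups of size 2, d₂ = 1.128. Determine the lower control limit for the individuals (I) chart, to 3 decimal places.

65.714

X̄ = (66.131 + 66.087 + 66.427 + 66.455 + 66.158 + 66.296 + 66.551 + 66.157) / 8 = 66.2828
Moving ranges: 0.044, 0.340, 0.028, 0.297, 0.138, 0.255, 0.394; M̄R̄ = 1.4960 / 7 = 0.2137
LCL = X̄ − 3·M̄R̄/d₂ = 66.2828 − 3 × 0.2137 / 1.128 = 65.7144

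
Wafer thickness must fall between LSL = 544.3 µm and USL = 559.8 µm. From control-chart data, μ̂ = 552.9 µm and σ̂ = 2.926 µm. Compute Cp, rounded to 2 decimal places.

Cp = (USL − LSL) / (6σ̂) = (559.8 − 544.3) / (6 × 2.926) = 15.5000 / 17.5560 = 0.8829

0.88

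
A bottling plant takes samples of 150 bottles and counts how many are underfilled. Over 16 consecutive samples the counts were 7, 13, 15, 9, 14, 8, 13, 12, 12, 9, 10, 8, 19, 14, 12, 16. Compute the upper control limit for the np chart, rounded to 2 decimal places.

p̄ = Σdᵢ / (k·n) = 191 / (16 × 150) = 0.07958
UCL = np̄ + 3·√(np̄(1−p̄)) = 11.9375 + 3 × √(11.9375×0.92042) = 11.9375 + 3 × 3.3147 = 21.8817

21.88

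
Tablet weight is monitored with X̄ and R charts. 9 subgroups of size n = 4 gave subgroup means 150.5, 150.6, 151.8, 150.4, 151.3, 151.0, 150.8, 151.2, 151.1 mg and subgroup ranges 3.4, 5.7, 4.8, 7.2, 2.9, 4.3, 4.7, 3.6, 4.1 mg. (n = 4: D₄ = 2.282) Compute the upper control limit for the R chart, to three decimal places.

10.320

R̄ = (3.4 + 5.7 + 4.8 + 7.2 + 2.9 + 4.3 + 4.7 + 3.6 + 4.1) / 9 = 40.7000 / 9 = 4.5222
UCL_R = D₄·R̄ = 2.282 × 4.5222 = 10.3197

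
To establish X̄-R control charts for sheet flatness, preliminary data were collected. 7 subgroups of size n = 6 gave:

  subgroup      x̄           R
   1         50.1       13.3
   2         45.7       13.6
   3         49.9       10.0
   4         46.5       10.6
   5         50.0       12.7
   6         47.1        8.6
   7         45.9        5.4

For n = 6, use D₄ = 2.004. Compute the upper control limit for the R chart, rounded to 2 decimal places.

21.24

R̄ = (13.3 + 13.6 + 10.0 + 10.6 + 12.7 + 8.6 + 5.4) / 7 = 74.2000 / 7 = 10.6000
UCL_R = D₄·R̄ = 2.004 × 10.6000 = 21.2424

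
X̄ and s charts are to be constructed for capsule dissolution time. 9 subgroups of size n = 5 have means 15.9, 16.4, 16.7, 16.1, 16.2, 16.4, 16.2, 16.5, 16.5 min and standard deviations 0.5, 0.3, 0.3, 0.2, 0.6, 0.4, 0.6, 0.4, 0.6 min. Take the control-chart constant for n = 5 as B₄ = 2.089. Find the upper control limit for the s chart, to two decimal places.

s̄ = (0.5 + 0.3 + 0.3 + 0.2 + 0.6 + 0.4 + 0.6 + 0.4 + 0.6) / 9 = 0.4333
UCL_s = B₄·s̄ = 2.089 × 0.4333 = 0.9052

0.91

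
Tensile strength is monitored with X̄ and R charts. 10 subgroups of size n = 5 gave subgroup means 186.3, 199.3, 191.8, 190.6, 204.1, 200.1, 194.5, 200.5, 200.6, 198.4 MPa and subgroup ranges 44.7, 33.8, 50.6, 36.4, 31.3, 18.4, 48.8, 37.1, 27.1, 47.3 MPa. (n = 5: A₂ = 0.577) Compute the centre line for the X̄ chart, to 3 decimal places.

196.620

X̄̄ = (186.3 + 199.3 + 191.8 + 190.6 + 204.1 + 200.1 + 194.5 + 200.5 + 200.6 + 198.4) / 10 = 1966.2000 / 10 = 196.6200
CL = X̄̄ = 196.6200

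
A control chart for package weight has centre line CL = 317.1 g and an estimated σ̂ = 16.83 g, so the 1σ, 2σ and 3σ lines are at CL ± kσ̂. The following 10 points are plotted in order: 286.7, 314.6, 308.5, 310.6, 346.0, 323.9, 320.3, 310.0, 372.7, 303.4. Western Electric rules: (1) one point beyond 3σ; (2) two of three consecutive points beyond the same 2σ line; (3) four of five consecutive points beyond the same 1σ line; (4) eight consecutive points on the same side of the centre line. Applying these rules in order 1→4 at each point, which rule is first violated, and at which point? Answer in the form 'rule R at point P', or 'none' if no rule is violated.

Zone of each point (C = within 1σ̂, B = 1σ̂–2σ̂, A = 2σ̂–3σ̂, * = beyond 3σ̂; sign = side of CL): 1:-B, 2:-C, 3:-C, 4:-C, 5:+B, 6:+C, 7:+C, 8:-C, 9:+*, 10:-C
Rule 1 (one point beyond the 3σ limits) is satisfied at point 9.

rule 1 at point 9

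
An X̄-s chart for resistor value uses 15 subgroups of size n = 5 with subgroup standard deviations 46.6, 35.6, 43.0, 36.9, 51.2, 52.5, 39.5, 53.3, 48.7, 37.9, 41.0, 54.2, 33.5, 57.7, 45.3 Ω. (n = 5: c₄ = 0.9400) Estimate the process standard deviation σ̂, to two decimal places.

48.01

s̄ = (46.6 + 35.6 + 43.0 + 36.9 + 51.2 + 52.5 + 39.5 + 53.3 + 48.7 + 37.9 + 41.0 + 54.2 + 33.5 + 57.7 + 45.3) / 15 = 45.1267
σ̂ = s̄ / c₄ = 45.1267 / 0.9400 = 48.0071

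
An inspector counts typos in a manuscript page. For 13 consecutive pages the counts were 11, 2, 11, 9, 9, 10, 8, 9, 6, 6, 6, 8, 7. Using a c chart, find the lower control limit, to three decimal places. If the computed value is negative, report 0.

0.000

c̄ = (11 + 2 + 11 + 9 + 9 + 10 + 8 + 9 + 6 + 6 + 6 + 8 + 7) / 13 = 102 / 13 = 7.8462
LCL = c̄ − 3√c̄ = 7.8462 − 3 × 2.8011 = -0.5571 → 0 (cannot be negative)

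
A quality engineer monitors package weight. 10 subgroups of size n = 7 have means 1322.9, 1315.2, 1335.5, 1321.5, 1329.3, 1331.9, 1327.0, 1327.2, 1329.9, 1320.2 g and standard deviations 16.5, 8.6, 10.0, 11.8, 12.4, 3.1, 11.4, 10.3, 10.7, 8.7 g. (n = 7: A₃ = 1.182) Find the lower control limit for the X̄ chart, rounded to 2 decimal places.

X̄̄ = (1322.9 + 1315.2 + 1335.5 + 1321.5 + 1329.3 + 1331.9 + 1327.0 + 1327.2 + 1329.9 + 1320.2) / 10 = 1326.0600
s̄ = (16.5 + 8.6 + 10.0 + 11.8 + 12.4 + 3.1 + 11.4 + 10.3 + 10.7 + 8.7) / 10 = 10.3500
LCL = X̄̄ − A₃·s̄ = 1326.0600 − 1.182 × 10.3500 = 1313.8263

1313.83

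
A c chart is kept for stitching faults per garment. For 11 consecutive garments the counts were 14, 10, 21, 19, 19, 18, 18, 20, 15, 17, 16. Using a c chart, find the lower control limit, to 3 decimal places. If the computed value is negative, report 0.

c̄ = (14 + 10 + 21 + 19 + 19 + 18 + 18 + 20 + 15 + 17 + 16) / 11 = 187 / 11 = 17.0000
LCL = c̄ − 3√c̄ = 17.0000 − 3 × 4.1231 = 4.6307

4.631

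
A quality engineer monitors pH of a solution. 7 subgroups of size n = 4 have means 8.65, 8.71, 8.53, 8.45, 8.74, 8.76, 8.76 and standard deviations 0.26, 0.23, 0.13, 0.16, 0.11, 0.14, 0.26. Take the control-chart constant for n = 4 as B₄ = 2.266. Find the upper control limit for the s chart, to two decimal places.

s̄ = (0.26 + 0.23 + 0.13 + 0.16 + 0.11 + 0.14 + 0.26) / 7 = 0.1843
UCL_s = B₄·s̄ = 2.266 × 0.1843 = 0.4176

0.42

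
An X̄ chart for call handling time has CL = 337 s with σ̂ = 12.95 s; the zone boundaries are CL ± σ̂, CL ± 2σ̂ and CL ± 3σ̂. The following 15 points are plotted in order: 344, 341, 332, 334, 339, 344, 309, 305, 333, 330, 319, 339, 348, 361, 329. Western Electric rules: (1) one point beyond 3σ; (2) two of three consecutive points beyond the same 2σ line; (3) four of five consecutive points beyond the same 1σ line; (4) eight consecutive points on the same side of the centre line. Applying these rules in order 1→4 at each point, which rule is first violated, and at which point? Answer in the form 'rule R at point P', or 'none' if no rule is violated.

rule 2 at point 8

Zone of each point (C = within 1σ̂, B = 1σ̂–2σ̂, A = 2σ̂–3σ̂, * = beyond 3σ̂; sign = side of CL): 1:+C, 2:+C, 3:-C, 4:-C, 5:+C, 6:+C, 7:-A, 8:-A, 9:-C, 10:-C, 11:-B, 12:+C, 13:+C, 14:+B, 15:-C
Rule 2 (two of three consecutive points beyond the same 2σ limit) is satisfied at point 8.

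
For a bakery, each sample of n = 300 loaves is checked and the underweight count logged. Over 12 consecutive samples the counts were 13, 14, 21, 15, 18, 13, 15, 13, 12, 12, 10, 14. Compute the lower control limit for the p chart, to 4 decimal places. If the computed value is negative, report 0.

p̄ = Σdᵢ / (k·n) = 170 / (12 × 300) = 0.04722
LCL = p̄ − 3·√(p̄(1−p̄)/n) = 0.04722 − 3 × 0.01225 = 0.01048

0.0105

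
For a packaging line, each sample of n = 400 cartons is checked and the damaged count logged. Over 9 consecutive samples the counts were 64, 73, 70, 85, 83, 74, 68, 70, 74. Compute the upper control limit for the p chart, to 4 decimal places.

p̄ = Σdᵢ / (k·n) = 661 / (9 × 400) = 0.18361
UCL = p̄ + 3·√(p̄(1−p̄)/n) = 0.18361 + 3 × √(0.18361×0.81639/400) = 0.18361 + 3 × 0.01936 = 0.24169

0.2417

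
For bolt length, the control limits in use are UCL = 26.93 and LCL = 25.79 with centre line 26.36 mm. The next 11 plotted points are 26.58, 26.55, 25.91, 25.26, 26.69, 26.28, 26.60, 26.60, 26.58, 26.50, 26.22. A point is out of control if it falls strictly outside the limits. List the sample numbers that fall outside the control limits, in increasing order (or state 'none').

4

Compare each point to [25.79, 26.93]: sample 4 = 25.26 < LCL.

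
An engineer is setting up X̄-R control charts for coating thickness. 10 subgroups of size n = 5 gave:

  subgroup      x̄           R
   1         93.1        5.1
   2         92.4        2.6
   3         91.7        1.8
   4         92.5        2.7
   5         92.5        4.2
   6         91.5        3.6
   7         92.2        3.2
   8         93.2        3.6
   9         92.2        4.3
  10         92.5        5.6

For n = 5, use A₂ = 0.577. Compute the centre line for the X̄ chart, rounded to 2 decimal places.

X̄̄ = (93.1 + 92.4 + 91.7 + 92.5 + 92.5 + 91.5 + 92.2 + 93.2 + 92.2 + 92.5) / 10 = 923.8000 / 10 = 92.3800
CL = X̄̄ = 92.3800

92.38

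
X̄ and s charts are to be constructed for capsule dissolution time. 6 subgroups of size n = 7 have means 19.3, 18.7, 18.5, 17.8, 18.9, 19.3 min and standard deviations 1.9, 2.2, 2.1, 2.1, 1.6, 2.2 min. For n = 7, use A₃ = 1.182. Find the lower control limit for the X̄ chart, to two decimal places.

X̄̄ = (19.3 + 18.7 + 18.5 + 17.8 + 18.9 + 19.3) / 6 = 18.7500
s̄ = (1.9 + 2.2 + 2.1 + 2.1 + 1.6 + 2.2) / 6 = 2.0167
LCL = X̄̄ − A₃·s̄ = 18.7500 − 1.182 × 2.0167 = 16.3663

16.37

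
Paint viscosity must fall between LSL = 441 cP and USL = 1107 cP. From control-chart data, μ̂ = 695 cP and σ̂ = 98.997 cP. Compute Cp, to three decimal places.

Cp = (USL − LSL) / (6σ̂) = (1107 − 441) / (6 × 98.997) = 666.0000 / 593.9820 = 1.1212

1.121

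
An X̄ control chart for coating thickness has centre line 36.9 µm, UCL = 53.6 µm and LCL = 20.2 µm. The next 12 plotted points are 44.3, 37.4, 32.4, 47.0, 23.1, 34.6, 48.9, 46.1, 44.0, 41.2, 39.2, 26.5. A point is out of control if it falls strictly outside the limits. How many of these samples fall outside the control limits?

0

All 12 points lie within [20.2, 53.6].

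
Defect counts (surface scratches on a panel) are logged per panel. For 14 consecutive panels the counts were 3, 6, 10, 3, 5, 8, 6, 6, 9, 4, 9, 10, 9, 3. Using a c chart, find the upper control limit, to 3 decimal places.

c̄ = (3 + 6 + 10 + 3 + 5 + 8 + 6 + 6 + 9 + 4 + 9 + 10 + 9 + 3) / 14 = 91 / 14 = 6.5000
UCL = c̄ + 3√c̄ = 6.5000 + 3 × √6.5000 = 6.5000 + 3 × 2.5495 = 14.1485

14.149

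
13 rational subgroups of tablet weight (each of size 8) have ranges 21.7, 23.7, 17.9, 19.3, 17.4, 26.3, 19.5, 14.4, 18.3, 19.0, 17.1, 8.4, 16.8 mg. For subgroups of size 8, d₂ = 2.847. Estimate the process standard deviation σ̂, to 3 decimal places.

6.479

R̄ = (21.7 + 23.7 + 17.9 + 19.3 + 17.4 + 26.3 + 19.5 + 14.4 + 18.3 + 19.0 + 17.1 + 8.4 + 16.8) / 13 = 18.4462
σ̂ = R̄ / d₂ = 18.4462 / 2.847 = 6.4792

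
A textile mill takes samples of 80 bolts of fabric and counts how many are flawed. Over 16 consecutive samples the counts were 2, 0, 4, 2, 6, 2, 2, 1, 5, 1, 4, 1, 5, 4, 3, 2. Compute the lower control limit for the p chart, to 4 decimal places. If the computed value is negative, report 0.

0.0000

p̄ = Σdᵢ / (k·n) = 44 / (16 × 80) = 0.03438
LCL = p̄ − 3·√(p̄(1−p̄)/n) = 0.03438 − 3 × 0.02037 = -0.02673 → 0 (negative, so LCL = 0)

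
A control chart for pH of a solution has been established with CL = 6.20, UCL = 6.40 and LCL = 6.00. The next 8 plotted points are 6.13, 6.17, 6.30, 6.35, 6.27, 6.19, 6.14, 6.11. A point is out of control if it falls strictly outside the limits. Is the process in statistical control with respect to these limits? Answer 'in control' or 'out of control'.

All 8 points lie within [6.00, 6.40].

in control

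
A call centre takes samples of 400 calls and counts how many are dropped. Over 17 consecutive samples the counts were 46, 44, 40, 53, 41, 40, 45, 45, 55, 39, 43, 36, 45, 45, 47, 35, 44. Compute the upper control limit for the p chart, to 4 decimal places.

0.1561

p̄ = Σdᵢ / (k·n) = 743 / (17 × 400) = 0.10926
UCL = p̄ + 3·√(p̄(1−p̄)/n) = 0.10926 + 3 × √(0.10926×0.89074/400) = 0.10926 + 3 × 0.01560 = 0.15606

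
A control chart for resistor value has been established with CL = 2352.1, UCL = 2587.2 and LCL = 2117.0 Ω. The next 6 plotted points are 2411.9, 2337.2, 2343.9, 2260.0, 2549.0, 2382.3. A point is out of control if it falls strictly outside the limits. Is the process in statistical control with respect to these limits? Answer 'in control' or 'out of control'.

in control

All 6 points lie within [2117.0, 2587.2].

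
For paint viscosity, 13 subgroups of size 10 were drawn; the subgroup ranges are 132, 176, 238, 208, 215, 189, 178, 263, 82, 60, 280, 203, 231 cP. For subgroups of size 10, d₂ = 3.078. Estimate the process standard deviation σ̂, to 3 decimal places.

61.354

R̄ = (132 + 176 + 238 + 208 + 215 + 189 + 178 + 263 + 82 + 60 + 280 + 203 + 231) / 13 = 188.8462
σ̂ = R̄ / d₂ = 188.8462 / 3.078 = 61.3535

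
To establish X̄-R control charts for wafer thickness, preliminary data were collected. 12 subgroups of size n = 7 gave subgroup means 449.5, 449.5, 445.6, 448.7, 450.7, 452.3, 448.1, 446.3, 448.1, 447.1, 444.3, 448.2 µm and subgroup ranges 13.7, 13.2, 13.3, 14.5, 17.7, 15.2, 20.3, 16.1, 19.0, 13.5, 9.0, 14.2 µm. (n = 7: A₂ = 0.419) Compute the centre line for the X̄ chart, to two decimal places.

X̄̄ = (449.5 + 449.5 + 445.6 + 448.7 + 450.7 + 452.3 + 448.1 + 446.3 + 448.1 + 447.1 + 444.3 + 448.2) / 12 = 5378.4000 / 12 = 448.2000
CL = X̄̄ = 448.2000

448.20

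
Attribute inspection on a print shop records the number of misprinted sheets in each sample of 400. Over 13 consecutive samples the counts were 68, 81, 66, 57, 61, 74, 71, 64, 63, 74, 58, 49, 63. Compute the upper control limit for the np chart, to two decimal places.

87.48

p̄ = Σdᵢ / (k·n) = 849 / (13 × 400) = 0.16327
UCL = np̄ + 3·√(np̄(1−p̄)) = 65.3077 + 3 × √(65.3077×0.83673) = 65.3077 + 3 × 7.3922 = 87.4844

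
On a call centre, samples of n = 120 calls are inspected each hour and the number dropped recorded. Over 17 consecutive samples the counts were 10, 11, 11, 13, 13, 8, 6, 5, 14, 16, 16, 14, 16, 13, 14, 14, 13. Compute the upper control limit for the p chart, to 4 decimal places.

p̄ = Σdᵢ / (k·n) = 207 / (17 × 120) = 0.10147
UCL = p̄ + 3·√(p̄(1−p̄)/n) = 0.10147 + 3 × √(0.10147×0.89853/120) = 0.10147 + 3 × 0.02756 = 0.18416

0.1842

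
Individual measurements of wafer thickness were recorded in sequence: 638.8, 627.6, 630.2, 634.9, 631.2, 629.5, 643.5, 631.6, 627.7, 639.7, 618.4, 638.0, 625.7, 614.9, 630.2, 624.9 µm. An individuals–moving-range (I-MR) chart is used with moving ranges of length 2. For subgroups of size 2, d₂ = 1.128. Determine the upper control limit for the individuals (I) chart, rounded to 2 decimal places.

X̄ = (638.8 + 627.6 + 630.2 + 634.9 + 631.2 + 629.5 + 643.5 + 631.6 + 627.7 + 639.7 + 618.4 + 638.0 + 625.7 + 614.9 + 630.2 + 624.9) / 16 = 630.4250
Moving ranges: 11.2, 2.6, 4.7, 3.7, 1.7, 14.0, 11.9, 3.9, 12.0, 21.3, 19.6, 12.3, 10.8, 15.3, 5.3; M̄R̄ = 150.3000 / 15 = 10.0200
UCL = X̄ + 3·M̄R̄/d₂ = 630.4250 + 3 × 10.0200 / 1.128 = 657.0739

657.07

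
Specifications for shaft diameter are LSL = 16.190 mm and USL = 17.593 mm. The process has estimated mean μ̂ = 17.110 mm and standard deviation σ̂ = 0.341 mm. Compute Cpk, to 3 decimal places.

0.472

Cpu = (USL − μ̂) / (3σ̂) = (17.593 − 17.110) / (3 × 0.341) = 0.4721; Cpl = (μ̂ − LSL) / (3σ̂) = (17.110 − 16.190) / (3 × 0.341) = 0.8993; Cpk = min(Cpu, Cpl) = 0.4721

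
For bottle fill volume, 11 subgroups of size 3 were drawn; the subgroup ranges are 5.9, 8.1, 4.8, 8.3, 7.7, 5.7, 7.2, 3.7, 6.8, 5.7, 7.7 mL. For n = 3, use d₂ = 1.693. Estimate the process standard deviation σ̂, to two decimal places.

R̄ = (5.9 + 8.1 + 4.8 + 8.3 + 7.7 + 5.7 + 7.2 + 3.7 + 6.8 + 5.7 + 7.7) / 11 = 6.5091
σ̂ = R̄ / d₂ = 6.5091 / 1.693 = 3.8447

3.84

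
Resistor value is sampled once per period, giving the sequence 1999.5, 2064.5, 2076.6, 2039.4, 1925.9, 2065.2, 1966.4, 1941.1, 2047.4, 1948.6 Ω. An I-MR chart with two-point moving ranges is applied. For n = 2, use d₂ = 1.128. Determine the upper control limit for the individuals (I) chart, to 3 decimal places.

2213.222

X̄ = (1999.5 + 2064.5 + 2076.6 + 2039.4 + 1925.9 + 2065.2 + 1966.4 + 1941.1 + 2047.4 + 1948.6) / 10 = 2007.4600
Moving ranges: 65.0, 12.1, 37.2, 113.5, 139.3, 98.8, 25.3, 106.3, 98.8; M̄R̄ = 696.3000 / 9 = 77.3667
UCL = X̄ + 3·M̄R̄/d₂ = 2007.4600 + 3 × 77.3667 / 1.128 = 2213.2224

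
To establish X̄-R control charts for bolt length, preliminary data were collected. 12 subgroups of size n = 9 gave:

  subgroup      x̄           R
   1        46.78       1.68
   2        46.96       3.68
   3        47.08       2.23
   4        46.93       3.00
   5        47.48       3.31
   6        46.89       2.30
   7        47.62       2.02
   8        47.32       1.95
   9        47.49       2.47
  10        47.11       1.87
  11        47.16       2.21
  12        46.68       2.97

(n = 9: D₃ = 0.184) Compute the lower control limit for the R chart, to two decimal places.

0.46

R̄ = (1.68 + 3.68 + 2.23 + 3.00 + 3.31 + 2.30 + 2.02 + 1.95 + 2.47 + 1.87 + 2.21 + 2.97) / 12 = 29.6900 / 12 = 2.4742
LCL_R = D₃·R̄ = 0.184 × 2.4742 = 0.4552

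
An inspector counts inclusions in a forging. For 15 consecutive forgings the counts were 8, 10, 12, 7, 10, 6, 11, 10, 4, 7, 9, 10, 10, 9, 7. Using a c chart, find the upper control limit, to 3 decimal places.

c̄ = (8 + 10 + 12 + 7 + 10 + 6 + 11 + 10 + 4 + 7 + 9 + 10 + 10 + 9 + 7) / 15 = 130 / 15 = 8.6667
UCL = c̄ + 3√c̄ = 8.6667 + 3 × √8.6667 = 8.6667 + 3 × 2.9439 = 17.4984

17.498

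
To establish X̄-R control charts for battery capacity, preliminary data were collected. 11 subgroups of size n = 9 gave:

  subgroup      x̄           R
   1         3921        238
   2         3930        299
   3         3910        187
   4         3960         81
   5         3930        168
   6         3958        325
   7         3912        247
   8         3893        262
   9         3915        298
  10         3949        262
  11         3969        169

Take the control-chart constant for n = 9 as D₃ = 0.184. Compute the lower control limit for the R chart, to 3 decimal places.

42.420

R̄ = (238 + 299 + 187 + 81 + 168 + 325 + 247 + 262 + 298 + 262 + 169) / 11 = 2536.0000 / 11 = 230.5455
LCL_R = D₃·R̄ = 0.184 × 230.5455 = 42.4204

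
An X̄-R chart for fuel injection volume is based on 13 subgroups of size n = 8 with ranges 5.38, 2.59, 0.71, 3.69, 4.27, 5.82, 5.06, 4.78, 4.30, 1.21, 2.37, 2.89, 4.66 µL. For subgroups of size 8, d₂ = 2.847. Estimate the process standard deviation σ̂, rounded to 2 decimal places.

1.29

R̄ = (5.38 + 2.59 + 0.71 + 3.69 + 4.27 + 5.82 + 5.06 + 4.78 + 4.30 + 1.21 + 2.37 + 2.89 + 4.66) / 13 = 3.6715
σ̂ = R̄ / d₂ = 3.6715 / 2.847 = 1.2896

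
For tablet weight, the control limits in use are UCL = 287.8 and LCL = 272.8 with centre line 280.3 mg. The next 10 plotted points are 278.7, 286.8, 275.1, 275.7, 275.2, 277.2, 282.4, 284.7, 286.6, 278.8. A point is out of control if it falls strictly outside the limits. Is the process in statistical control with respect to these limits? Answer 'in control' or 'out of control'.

All 10 points lie within [272.8, 287.8].

in control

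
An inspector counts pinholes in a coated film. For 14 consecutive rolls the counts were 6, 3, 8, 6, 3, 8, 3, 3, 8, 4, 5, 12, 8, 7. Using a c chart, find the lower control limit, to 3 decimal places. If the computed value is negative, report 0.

0.000

c̄ = (6 + 3 + 8 + 6 + 3 + 8 + 3 + 3 + 8 + 4 + 5 + 12 + 8 + 7) / 14 = 84 / 14 = 6.0000
LCL = c̄ − 3√c̄ = 6.0000 − 3 × 2.4495 = -1.3485 → 0 (cannot be negative)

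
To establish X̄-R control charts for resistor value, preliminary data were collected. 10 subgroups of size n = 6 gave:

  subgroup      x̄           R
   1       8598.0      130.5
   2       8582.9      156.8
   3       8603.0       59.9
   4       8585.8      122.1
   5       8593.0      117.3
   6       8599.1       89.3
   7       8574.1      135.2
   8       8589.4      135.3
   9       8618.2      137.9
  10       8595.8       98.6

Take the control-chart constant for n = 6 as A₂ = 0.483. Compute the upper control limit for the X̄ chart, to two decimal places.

X̄̄ = (8598.0 + 8582.9 + 8603.0 + 8585.8 + 8593.0 + 8599.1 + 8574.1 + 8589.4 + 8618.2 + 8595.8) / 10 = 85939.3000 / 10 = 8593.9300
R̄ = (130.5 + 156.8 + 59.9 + 122.1 + 117.3 + 89.3 + 135.2 + 135.3 + 137.9 + 98.6) / 10 = 1182.9000 / 10 = 118.2900
UCL = X̄̄ + A₂·R̄ = 8593.9300 + 0.483 × 118.2900 = 8651.0641

8651.06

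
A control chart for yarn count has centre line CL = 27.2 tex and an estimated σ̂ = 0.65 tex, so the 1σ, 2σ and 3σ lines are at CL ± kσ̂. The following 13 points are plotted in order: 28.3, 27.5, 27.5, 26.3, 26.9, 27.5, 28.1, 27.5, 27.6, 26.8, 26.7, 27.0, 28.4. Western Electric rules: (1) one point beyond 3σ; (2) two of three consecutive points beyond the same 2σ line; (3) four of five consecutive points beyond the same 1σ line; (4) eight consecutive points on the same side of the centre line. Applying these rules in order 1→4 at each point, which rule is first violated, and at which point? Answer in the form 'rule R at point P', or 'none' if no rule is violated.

Zone of each point (C = within 1σ̂, B = 1σ̂–2σ̂, A = 2σ̂–3σ̂, * = beyond 3σ̂; sign = side of CL): 1:+B, 2:+C, 3:+C, 4:-B, 5:-C, 6:+C, 7:+B, 8:+C, 9:+C, 10:-C, 11:-C, 12:-C, 13:+B
No rule fires across all 13 points.

none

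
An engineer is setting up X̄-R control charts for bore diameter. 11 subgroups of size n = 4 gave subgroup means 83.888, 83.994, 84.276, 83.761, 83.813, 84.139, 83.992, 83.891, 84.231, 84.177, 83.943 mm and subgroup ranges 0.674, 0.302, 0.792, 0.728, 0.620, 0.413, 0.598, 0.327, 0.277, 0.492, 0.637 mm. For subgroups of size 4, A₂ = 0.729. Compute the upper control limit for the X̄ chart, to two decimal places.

X̄̄ = (83.888 + 83.994 + 84.276 + 83.761 + 83.813 + 84.139 + 83.992 + 83.891 + 84.231 + 84.177 + 83.943) / 11 = 924.1050 / 11 = 84.0095
R̄ = (0.674 + 0.302 + 0.792 + 0.728 + 0.620 + 0.413 + 0.598 + 0.327 + 0.277 + 0.492 + 0.637) / 11 = 5.8600 / 11 = 0.5327
UCL = X̄̄ + A₂·R̄ = 84.0095 + 0.729 × 0.5327 = 84.3979

84.40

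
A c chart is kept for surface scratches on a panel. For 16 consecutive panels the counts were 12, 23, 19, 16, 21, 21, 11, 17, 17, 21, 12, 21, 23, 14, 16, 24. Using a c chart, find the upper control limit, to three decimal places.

30.728

c̄ = (12 + 23 + 19 + 16 + 21 + 21 + 11 + 17 + 17 + 21 + 12 + 21 + 23 + 14 + 16 + 24) / 16 = 288 / 16 = 18.0000
UCL = c̄ + 3√c̄ = 18.0000 + 3 × √18.0000 = 18.0000 + 3 × 4.2426 = 30.7279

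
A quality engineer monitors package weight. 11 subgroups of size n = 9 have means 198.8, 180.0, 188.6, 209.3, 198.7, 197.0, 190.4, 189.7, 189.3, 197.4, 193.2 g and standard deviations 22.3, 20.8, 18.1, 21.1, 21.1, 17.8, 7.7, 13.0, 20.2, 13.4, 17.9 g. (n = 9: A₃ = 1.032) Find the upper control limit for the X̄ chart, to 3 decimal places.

211.999

X̄̄ = (198.8 + 180.0 + 188.6 + 209.3 + 198.7 + 197.0 + 190.4 + 189.7 + 189.3 + 197.4 + 193.2) / 11 = 193.8545
s̄ = (22.3 + 20.8 + 18.1 + 21.1 + 21.1 + 17.8 + 7.7 + 13.0 + 20.2 + 13.4 + 17.9) / 11 = 17.5818
UCL = X̄̄ + A₃·s̄ = 193.8545 + 1.032 × 17.5818 = 211.9990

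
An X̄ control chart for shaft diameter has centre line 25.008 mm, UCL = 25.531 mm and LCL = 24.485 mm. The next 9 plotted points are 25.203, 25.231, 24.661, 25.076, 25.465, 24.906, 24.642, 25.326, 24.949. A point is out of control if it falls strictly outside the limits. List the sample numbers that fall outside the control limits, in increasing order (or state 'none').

All 9 points lie within [24.485, 25.531].

none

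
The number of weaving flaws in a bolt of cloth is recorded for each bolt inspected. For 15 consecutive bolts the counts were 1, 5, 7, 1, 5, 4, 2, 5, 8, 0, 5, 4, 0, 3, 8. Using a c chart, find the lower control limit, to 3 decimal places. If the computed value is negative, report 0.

c̄ = (1 + 5 + 7 + 1 + 5 + 4 + 2 + 5 + 8 + 0 + 5 + 4 + 0 + 3 + 8) / 15 = 58 / 15 = 3.8667
LCL = c̄ − 3√c̄ = 3.8667 − 3 × 1.9664 = -2.0325 → 0 (cannot be negative)

0.000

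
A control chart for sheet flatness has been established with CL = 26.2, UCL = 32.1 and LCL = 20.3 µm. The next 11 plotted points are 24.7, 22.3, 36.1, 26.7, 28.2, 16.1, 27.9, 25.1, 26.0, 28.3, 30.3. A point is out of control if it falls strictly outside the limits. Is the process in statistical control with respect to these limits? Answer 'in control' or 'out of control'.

out of control

Compare each point to [20.3, 32.1]: sample 3 = 36.1 > UCL; sample 6 = 16.1 < LCL.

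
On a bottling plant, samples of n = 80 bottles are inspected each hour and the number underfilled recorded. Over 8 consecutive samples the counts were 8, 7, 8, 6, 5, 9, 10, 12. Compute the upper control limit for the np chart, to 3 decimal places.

16.230

p̄ = Σdᵢ / (k·n) = 65 / (8 × 80) = 0.10156
UCL = np̄ + 3·√(np̄(1−p̄)) = 8.1250 + 3 × √(8.1250×0.89844) = 8.1250 + 3 × 2.7018 = 16.2304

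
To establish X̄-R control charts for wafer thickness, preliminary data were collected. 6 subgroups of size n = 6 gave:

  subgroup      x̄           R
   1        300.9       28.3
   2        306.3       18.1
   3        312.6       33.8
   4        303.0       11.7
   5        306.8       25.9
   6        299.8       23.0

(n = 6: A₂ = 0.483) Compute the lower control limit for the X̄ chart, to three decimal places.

X̄̄ = (300.9 + 306.3 + 312.6 + 303.0 + 306.8 + 299.8) / 6 = 1829.4000 / 6 = 304.9000
R̄ = (28.3 + 18.1 + 33.8 + 11.7 + 25.9 + 23.0) / 6 = 140.8000 / 6 = 23.4667
LCL = X̄̄ − A₂·R̄ = 304.9000 − 0.483 × 23.4667 = 293.5656

293.566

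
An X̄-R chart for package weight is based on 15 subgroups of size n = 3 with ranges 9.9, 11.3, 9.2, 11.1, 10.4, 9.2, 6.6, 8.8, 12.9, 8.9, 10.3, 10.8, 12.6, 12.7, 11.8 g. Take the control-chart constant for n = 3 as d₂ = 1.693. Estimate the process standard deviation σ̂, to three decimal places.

6.163

R̄ = (9.9 + 11.3 + 9.2 + 11.1 + 10.4 + 9.2 + 6.6 + 8.8 + 12.9 + 8.9 + 10.3 + 10.8 + 12.6 + 12.7 + 11.8) / 15 = 10.4333
σ̂ = R̄ / d₂ = 10.4333 / 1.693 = 6.1626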